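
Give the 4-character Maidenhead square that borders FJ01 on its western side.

EJ91

Longitude square 0; −1 → -1, wraps to 9, carry into field.
Longitude field F = 5; −1 → 4 = E.
The latitude characters are unchanged.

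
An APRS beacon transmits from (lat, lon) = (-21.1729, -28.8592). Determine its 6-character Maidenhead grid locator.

HG58nt

Offset from 180°W / 90°S: lon 151.1408°, lat 68.8271°.
Field (20°×10°, letters A–R): 151.1408/20 → 7 → H, 68.8271/10 → 6 → G; chars HG.
Square (2°×1°, digits 0–9): 11.1408/2 → 5, 8.8271/1 → 8; chars 58.
Subsquare (5′×2.5′, letters a–x): 1.1408/0.0833333 → 13 → n, 0.8271/0.0416667 → 19 → t; chars nt.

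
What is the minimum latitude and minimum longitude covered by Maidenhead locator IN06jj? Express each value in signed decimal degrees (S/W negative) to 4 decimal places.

Field I=8, N=13: +8·20° lon, +13·10° lat → SW at lon -20°, lat 40°.
Square 0, 6: +0·2° lon, +6·1° lat → SW at lon -20°, lat 46°.
Subsquare j=9, j=9: +9·0.0833333° lon, +9·0.0416667° lat → SW at lon -19.25°, lat 46.375°.
latitude 46.3750, longitude -19.2500.

46.3750, -19.2500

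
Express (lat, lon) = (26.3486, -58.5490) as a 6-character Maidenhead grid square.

GL06ri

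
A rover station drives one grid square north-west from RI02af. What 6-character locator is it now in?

Longitude subsquare a = 0; −1 → -1, wraps to 23 = x, carry into square.
Longitude square 0; −1 → -1, wraps to 9, carry into field.
Longitude field R = 17; −1 → 16 = Q.
Latitude subsquare f = 5; +1 → 6 = g.

QI92xg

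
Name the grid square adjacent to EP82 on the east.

EP92

Longitude square 8; +1 → 9.
The latitude characters are unchanged.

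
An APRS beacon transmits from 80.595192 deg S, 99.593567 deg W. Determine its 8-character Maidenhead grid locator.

EA09ej87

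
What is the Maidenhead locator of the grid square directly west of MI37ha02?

MI37ga92

Longitude extended square 0; −1 → -1, wraps to 9, carry into subsquare.
Longitude subsquare h = 7; −1 → 6 = g.
The latitude characters are unchanged.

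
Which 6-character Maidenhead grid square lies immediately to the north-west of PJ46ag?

PJ36xh

Longitude subsquare a = 0; −1 → -1, wraps to 23 = x, carry into square.
Longitude square 4; −1 → 3.
Latitude subsquare g = 6; +1 → 7 = h.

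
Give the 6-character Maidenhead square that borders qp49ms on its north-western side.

QP49lt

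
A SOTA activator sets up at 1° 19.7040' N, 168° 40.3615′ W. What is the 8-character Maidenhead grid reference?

Add 180° to longitude and 90° to latitude: 11.32731, 91.32840.
Field (20°×10°, letters A–R): lon ⌊11.32731/20⌋ = 0 → A; lat ⌊91.32840/10⌋ = 9 → J.
Square (2°×1°, digits 0–9): lon ⌊11.32731/2⌋ = 5; lat ⌊1.32840/1⌋ = 1.
Subsquare (5′×2.5′, letters a–x): lon ⌊1.32731/0.0833333⌋ = 15 → p; lat ⌊0.32840/0.0416667⌋ = 7 → h.
Extended square (30″×15″, digits 0–9): lon ⌊0.07731/0.00833333⌋ = 9; lat ⌊0.03673/0.00416667⌋ = 8.

AJ51ph98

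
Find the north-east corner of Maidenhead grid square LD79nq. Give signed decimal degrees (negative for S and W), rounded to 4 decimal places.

Field L=11, D=3: +11·20° lon, +3·10° lat → SW at lon 40°, lat -60°.
Square 7, 9: +7·2° lon, +9·1° lat → SW at lon 54°, lat -51°.
Subsquare n=13, q=16: +13·0.0833333° lon, +16·0.0416667° lat → SW at lon 55.0833°, lat -50.3333°.
Cell spans 0.0833333° lon × 0.0416667° lat. NE corner is SW corner plus one full cell.
latitude -50.2917, longitude 55.1667.

-50.2917, 55.1667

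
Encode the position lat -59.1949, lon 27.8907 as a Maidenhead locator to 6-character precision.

Add 180° to longitude and 90° to latitude: 207.8907, 30.8051.
Field (20°×10°, letters A–R): 207.8907/20 → 10 → K, 30.8051/10 → 3 → D; chars KD.
Square (2°×1°, digits 0–9): 7.8907/2 → 3, 0.8051/1 → 0; chars 30.
Subsquare (5′×2.5′, letters a–x): 1.8907/0.0833333 → 22 → w, 0.8051/0.0416667 → 19 → t; chars wt.

KD30wt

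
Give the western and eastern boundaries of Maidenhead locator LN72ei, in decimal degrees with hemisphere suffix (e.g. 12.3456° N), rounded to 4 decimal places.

54.3333° E, 54.4167° E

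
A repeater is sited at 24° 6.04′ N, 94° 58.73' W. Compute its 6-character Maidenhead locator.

Offset from 180°W / 90°S: lon 85.0212°, lat 114.1007°.
Field (20°×10°, letters A–R): lon ⌊85.0212/20⌋ = 4 → E; lat ⌊114.1007/10⌋ = 11 → L.
Square (2°×1°, digits 0–9): lon ⌊5.0212/2⌋ = 2; lat ⌊4.1007/1⌋ = 4.
Subsquare (5′×2.5′, letters a–x): lon ⌊1.0212/0.0833333⌋ = 12 → m; lat ⌊0.1007/0.0416667⌋ = 2 → c.

EL24mc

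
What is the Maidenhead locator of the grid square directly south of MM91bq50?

MM91bp59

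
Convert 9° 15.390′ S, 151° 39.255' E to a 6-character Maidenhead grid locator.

QI50tr

Add 180° to longitude and 90° to latitude: 331.6542, 80.7435.
Field: 331.6542/20 → 16 → Q, 80.7435/10 → 8 → I; chars QI.
Square: 11.6542/2 → 5, 0.7435/1 → 0; chars 50.
Subsquare: 1.6542/0.0833333 → 19 → t, 0.7435/0.0416667 → 17 → r; chars tr.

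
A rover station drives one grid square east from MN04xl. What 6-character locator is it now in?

Longitude subsquare x = 23; +1 → 24, wraps to 0 = a, carry into square.
Longitude square 0; +1 → 1.
The latitude characters are unchanged.

MN14al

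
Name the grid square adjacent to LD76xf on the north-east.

Longitude subsquare x = 23; +1 → 24, wraps to 0 = a, carry into square.
Longitude square 7; +1 → 8.
Latitude subsquare f = 5; +1 → 6 = g.

LD86ag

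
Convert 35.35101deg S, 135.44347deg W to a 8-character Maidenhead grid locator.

CF24gp65

Add 180° to longitude and 90° to latitude: 44.55653, 54.64899.
Field: 44.55653/20 → 2 → C, 54.64899/10 → 5 → F; chars CF.
Square: 4.55653/2 → 2, 4.64899/1 → 4; chars 24.
Subsquare: 0.55653/0.0833333 → 6 → g, 0.64899/0.0416667 → 15 → p; chars gp.
Extended square: 0.05653/0.00833333 → 6, 0.02399/0.00416667 → 5; chars 65.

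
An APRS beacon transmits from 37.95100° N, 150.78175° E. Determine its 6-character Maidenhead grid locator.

Offset from 180°W / 90°S: lon 330.7817°, lat 127.9510°.
Field: 330.7817/20 → 16 → Q, 127.9510/10 → 12 → M; chars QM.
Square: 10.7817/2 → 5, 7.9510/1 → 7; chars 57.
Subsquare: 0.7817/0.0833333 → 9 → j, 0.9510/0.0416667 → 22 → w; chars jw.

QM57jw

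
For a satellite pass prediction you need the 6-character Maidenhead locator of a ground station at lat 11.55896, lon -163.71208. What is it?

AK81dn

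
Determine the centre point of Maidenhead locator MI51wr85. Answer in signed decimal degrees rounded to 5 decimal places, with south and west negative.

-8.26875, 71.90417

Field M=12, I=8: +12·20° lon, +8·10° lat → SW at lon 60°, lat -10°.
Square 5, 1: +5·2° lon, +1·1° lat → SW at lon 70°, lat -9°.
Subsquare w=22, r=17: +22·0.0833333° lon, +17·0.0416667° lat → SW at lon 71.8333°, lat -8.29167°.
Extended square 8, 5: +8·0.00833333° lon, +5·0.00416667° lat → SW at lon 71.9°, lat -8.27083°.
Cell spans 0.00833333° lon × 0.00416667° lat. Centre is SW corner plus half of each.
latitude -8.26875, longitude 71.90417.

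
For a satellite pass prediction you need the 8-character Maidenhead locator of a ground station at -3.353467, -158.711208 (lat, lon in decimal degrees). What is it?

BI06pp45

Shift to the Maidenhead origin (180°W, 90°S): lon 21.28879, lat 86.64653.
Field (20°×10°, letters A–R): 21.28879/20 → 1 → B, 86.64653/10 → 8 → I; chars BI.
Square (2°×1°, digits 0–9): 1.28879/2 → 0, 6.64653/1 → 6; chars 06.
Subsquare (5′×2.5′, letters a–x): 1.28879/0.0833333 → 15 → p, 0.64653/0.0416667 → 15 → p; chars pp.
Extended square (30″×15″, digits 0–9): 0.03879/0.00833333 → 4, 0.02153/0.00416667 → 5; chars 45.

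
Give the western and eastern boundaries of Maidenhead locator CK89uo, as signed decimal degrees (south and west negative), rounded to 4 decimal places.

Field C=2, K=10: +2·20° lon, +10·10° lat → SW at lon -140°, lat 10°.
Square 8, 9: +8·2° lon, +9·1° lat → SW at lon -124°, lat 19°.
Subsquare u=20, o=14: +20·0.0833333° lon, +14·0.0416667° lat → SW at lon -122.333°, lat 19.5833°.
Cell spans 0.0833333° lon × 0.0416667° lat.
west -122.3333, east -122.2500.

-122.3333, -122.2500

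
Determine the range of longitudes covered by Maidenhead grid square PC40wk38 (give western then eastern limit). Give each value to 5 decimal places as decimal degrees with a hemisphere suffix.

129.85833° E, 129.86667° E

Field P=15, C=2: +15·20° lon, +2·10° lat → SW at lon 120°, lat -70°.
Square 4, 0: +4·2° lon, +0·1° lat → SW at lon 128°, lat -70°.
Subsquare w=22, k=10: +22·0.0833333° lon, +10·0.0416667° lat → SW at lon 129.833°, lat -69.5833°.
Extended square 3, 8: +3·0.00833333° lon, +8·0.00416667° lat → SW at lon 129.858°, lat -69.55°.
Cell spans 0.00833333° lon × 0.00416667° lat.
west 129.85833° E, east 129.86667° E.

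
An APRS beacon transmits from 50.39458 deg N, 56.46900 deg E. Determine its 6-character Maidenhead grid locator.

LO80fj

Offset from 180°W / 90°S: lon 236.4690°, lat 140.3946°.
Field: lon ⌊236.4690/20⌋ = 11 → L; lat ⌊140.3946/10⌋ = 14 → O.
Square: lon ⌊16.4690/2⌋ = 8; lat ⌊0.3946/1⌋ = 0.
Subsquare: lon ⌊0.4690/0.0833333⌋ = 5 → f; lat ⌊0.3946/0.0416667⌋ = 9 → j.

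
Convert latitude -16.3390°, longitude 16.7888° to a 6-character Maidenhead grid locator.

Shift to the Maidenhead origin (180°W, 90°S): lon 196.7888, lat 73.6610.
Field (20°×10°, letters A–R): lon ⌊196.7888/20⌋ = 9 → J; lat ⌊73.6610/10⌋ = 7 → H.
Square (2°×1°, digits 0–9): lon ⌊16.7888/2⌋ = 8; lat ⌊3.6610/1⌋ = 3.
Subsquare (5′×2.5′, letters a–x): lon ⌊0.7888/0.0833333⌋ = 9 → j; lat ⌊0.6610/0.0416667⌋ = 15 → p.

JH83jp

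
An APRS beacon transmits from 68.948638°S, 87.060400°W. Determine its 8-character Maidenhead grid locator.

EC61lb22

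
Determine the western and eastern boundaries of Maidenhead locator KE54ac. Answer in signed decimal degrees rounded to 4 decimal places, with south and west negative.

30.0000, 30.0833

Field K=10, E=4: +10·20° lon, +4·10° lat → SW at lon 20°, lat -50°.
Square 5, 4: +5·2° lon, +4·1° lat → SW at lon 30°, lat -46°.
Subsquare a=0, c=2: +0·0.0833333° lon, +2·0.0416667° lat → SW at lon 30°, lat -45.9167°.
Cell spans 0.0833333° lon × 0.0416667° lat.
west 30.0000, east 30.0833.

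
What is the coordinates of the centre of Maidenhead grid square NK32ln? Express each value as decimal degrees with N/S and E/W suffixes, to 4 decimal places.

Field N=13, K=10: +13·20° lon, +10·10° lat → SW at lon 80°, lat 10°.
Square 3, 2: +3·2° lon, +2·1° lat → SW at lon 86°, lat 12°.
Subsquare l=11, n=13: +11·0.0833333° lon, +13·0.0416667° lat → SW at lon 86.9167°, lat 12.5417°.
Cell spans 0.0833333° lon × 0.0416667° lat. Centre is SW corner plus half of each.
latitude 12.5625° N, longitude 86.9583° E.

12.5625° N, 86.9583° E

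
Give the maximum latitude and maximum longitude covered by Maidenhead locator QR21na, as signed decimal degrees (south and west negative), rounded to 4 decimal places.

Field Q=16, R=17: +16·20° lon, +17·10° lat → SW at lon 140°, lat 80°.
Square 2, 1: +2·2° lon, +1·1° lat → SW at lon 144°, lat 81°.
Subsquare n=13, a=0: +13·0.0833333° lon, +0·0.0416667° lat → SW at lon 145.083°, lat 81°.
Cell spans 0.0833333° lon × 0.0416667° lat. NE corner is SW corner plus one full cell.
latitude 81.0417, longitude 145.1667.

81.0417, 145.1667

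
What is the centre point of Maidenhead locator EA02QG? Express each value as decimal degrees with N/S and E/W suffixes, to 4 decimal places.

87.7292° S, 98.6250° W

Field E=4, A=0: +4·20° lon, +0·10° lat → SW at lon -100°, lat -90°.
Square 0, 2: +0·2° lon, +2·1° lat → SW at lon -100°, lat -88°.
Subsquare q=16, g=6: +16·0.0833333° lon, +6·0.0416667° lat → SW at lon -98.6667°, lat -87.75°.
Cell spans 0.0833333° lon × 0.0416667° lat. Centre is SW corner plus half of each.
latitude 87.7292° S, longitude 98.6250° W.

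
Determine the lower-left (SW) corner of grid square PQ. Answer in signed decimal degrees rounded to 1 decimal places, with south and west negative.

70.0, 120.0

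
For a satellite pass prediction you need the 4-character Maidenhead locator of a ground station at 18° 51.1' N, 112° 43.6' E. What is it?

Add 180° to longitude and 90° to latitude: 292.73, 108.85.
Field: lon ⌊292.73/20⌋ = 14 → O; lat ⌊108.85/10⌋ = 10 → K.
Square: lon ⌊12.73/2⌋ = 6; lat ⌊8.85/1⌋ = 8.

OK68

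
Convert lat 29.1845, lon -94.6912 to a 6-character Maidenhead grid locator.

EL29pe

Offset from 180°W / 90°S: lon 85.3088°, lat 119.1845°.
Field: lon ⌊85.3088/20⌋ = 4 → E; lat ⌊119.1845/10⌋ = 11 → L.
Square: lon ⌊5.3088/2⌋ = 2; lat ⌊9.1845/1⌋ = 9.
Subsquare: lon ⌊1.3088/0.0833333⌋ = 15 → p; lat ⌊0.1845/0.0416667⌋ = 4 → e.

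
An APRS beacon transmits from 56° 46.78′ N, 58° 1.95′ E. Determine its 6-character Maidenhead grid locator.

Shift to the Maidenhead origin (180°W, 90°S): lon 238.0325, lat 146.7797.
Field: 238.0325/20 → 11 → L, 146.7797/10 → 14 → O; chars LO.
Square: 18.0325/2 → 9, 6.7797/1 → 6; chars 96.
Subsquare: 0.0325/0.0833333 → 0 → a, 0.7797/0.0416667 → 18 → s; chars as.

LO96as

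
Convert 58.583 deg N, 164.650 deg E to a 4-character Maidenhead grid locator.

RO28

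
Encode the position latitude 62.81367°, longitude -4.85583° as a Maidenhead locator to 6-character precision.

Offset from 180°W / 90°S: lon 175.1442°, lat 152.8137°.
Field: lon ⌊175.1442/20⌋ = 8 → I; lat ⌊152.8137/10⌋ = 15 → P.
Square: lon ⌊15.1442/2⌋ = 7; lat ⌊2.8137/1⌋ = 2.
Subsquare: lon ⌊1.1442/0.0833333⌋ = 13 → n; lat ⌊0.8137/0.0416667⌋ = 19 → t.

IP72nt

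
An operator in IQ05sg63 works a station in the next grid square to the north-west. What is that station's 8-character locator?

IQ05sg54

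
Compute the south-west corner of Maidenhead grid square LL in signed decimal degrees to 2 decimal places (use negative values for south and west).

20.00, 40.00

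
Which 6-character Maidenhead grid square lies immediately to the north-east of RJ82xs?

Longitude subsquare x = 23; +1 → 24, wraps to 0 = a, carry into square.
Longitude square 8; +1 → 9.
Latitude subsquare s = 18; +1 → 19 = t.

RJ92at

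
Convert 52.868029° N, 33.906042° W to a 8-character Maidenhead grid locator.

Shift to the Maidenhead origin (180°W, 90°S): lon 146.09396, lat 142.86803.
Field: 146.09396/20 → 7 → H, 142.86803/10 → 14 → O; chars HO.
Square: 6.09396/2 → 3, 2.86803/1 → 2; chars 32.
Subsquare: 0.09396/0.0833333 → 1 → b, 0.86803/0.0416667 → 20 → u; chars bu.
Extended square: 0.01062/0.00833333 → 1, 0.03470/0.00416667 → 8; chars 18.

HO32bu18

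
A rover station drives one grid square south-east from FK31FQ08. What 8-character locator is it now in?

Longitude extended square 0; +1 → 1.
Latitude extended square 8; −1 → 7.

FK31fq17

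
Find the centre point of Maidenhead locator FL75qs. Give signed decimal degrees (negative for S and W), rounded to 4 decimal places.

25.7708, -64.6250

Field F=5, L=11: +5·20° lon, +11·10° lat → SW at lon -80°, lat 20°.
Square 7, 5: +7·2° lon, +5·1° lat → SW at lon -66°, lat 25°.
Subsquare q=16, s=18: +16·0.0833333° lon, +18·0.0416667° lat → SW at lon -64.6667°, lat 25.75°.
Cell spans 0.0833333° lon × 0.0416667° lat. Centre is SW corner plus half of each.
latitude 25.7708, longitude -64.6250.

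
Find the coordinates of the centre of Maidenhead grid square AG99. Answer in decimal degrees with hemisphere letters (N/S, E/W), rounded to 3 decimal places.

Field A=0, G=6: +0·20° lon, +6·10° lat → SW at lon -180°, lat -30°.
Square 9, 9: +9·2° lon, +9·1° lat → SW at lon -162°, lat -21°.
Cell spans 2° lon × 1° lat. Centre is SW corner plus half of each.
latitude 20.500° S, longitude 161.000° W.

20.500° S, 161.000° W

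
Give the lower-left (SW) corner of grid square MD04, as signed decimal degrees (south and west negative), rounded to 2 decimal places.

Field M=12, D=3: +12·20° lon, +3·10° lat → SW at lon 60°, lat -60°.
Square 0, 4: +0·2° lon, +4·1° lat → SW at lon 60°, lat -56°.
latitude -56.00, longitude 60.00.

-56.00, 60.00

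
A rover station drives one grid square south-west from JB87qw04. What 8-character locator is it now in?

JB87pw93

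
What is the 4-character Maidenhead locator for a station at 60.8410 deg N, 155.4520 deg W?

Offset from 180°W / 90°S: lon 24.55°, lat 150.84°.
Field: 24.55/20 → 1 → B, 150.84/10 → 15 → P; chars BP.
Square: 4.55/2 → 2, 0.84/1 → 0; chars 20.

BP20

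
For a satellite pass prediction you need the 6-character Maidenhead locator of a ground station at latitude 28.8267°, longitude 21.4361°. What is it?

Offset from 180°W / 90°S: lon 201.4361°, lat 118.8267°.
Field (20°×10°, letters A–R): 201.4361/20 → 10 → K, 118.8267/10 → 11 → L; chars KL.
Square (2°×1°, digits 0–9): 1.4361/2 → 0, 8.8267/1 → 8; chars 08.
Subsquare (5′×2.5′, letters a–x): 1.4361/0.0833333 → 17 → r, 0.8267/0.0416667 → 19 → t; chars rt.

KL08rt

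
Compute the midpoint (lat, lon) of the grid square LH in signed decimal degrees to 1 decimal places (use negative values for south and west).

-15.0, 50.0

Field L=11, H=7: +11·20° lon, +7·10° lat → SW at lon 40°, lat -20°.
Cell spans 20° lon × 10° lat. Centre is SW corner plus half of each.
latitude -15.0, longitude 50.0.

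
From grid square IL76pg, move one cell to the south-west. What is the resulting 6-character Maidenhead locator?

Longitude subsquare p = 15; −1 → 14 = o.
Latitude subsquare g = 6; −1 → 5 = f.

IL76of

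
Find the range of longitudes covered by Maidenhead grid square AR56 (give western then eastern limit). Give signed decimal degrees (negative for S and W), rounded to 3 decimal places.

Field A=0, R=17: +0·20° lon, +17·10° lat → SW at lon -180°, lat 80°.
Square 5, 6: +5·2° lon, +6·1° lat → SW at lon -170°, lat 86°.
Cell spans 2° lon × 1° lat.
west -170.000, east -168.000.

-170.000, -168.000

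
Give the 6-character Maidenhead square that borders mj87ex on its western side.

MJ87dx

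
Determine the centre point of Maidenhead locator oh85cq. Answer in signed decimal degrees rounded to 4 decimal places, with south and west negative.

-14.3125, 116.2083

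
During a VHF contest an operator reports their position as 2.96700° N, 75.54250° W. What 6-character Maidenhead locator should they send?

FJ22fx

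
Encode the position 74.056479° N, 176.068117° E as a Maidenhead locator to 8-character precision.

RQ84ab83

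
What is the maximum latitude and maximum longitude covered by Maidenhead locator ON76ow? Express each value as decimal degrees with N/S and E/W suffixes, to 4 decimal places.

Field O=14, N=13: +14·20° lon, +13·10° lat → SW at lon 100°, lat 40°.
Square 7, 6: +7·2° lon, +6·1° lat → SW at lon 114°, lat 46°.
Subsquare o=14, w=22: +14·0.0833333° lon, +22·0.0416667° lat → SW at lon 115.167°, lat 46.9167°.
Cell spans 0.0833333° lon × 0.0416667° lat. NE corner is SW corner plus one full cell.
latitude 46.9583° N, longitude 115.2500° E.

46.9583° N, 115.2500° E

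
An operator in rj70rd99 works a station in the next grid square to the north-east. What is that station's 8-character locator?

Longitude extended square 9; +1 → 10, wraps to 0, carry into subsquare.
Longitude subsquare r = 17; +1 → 18 = s.
Latitude extended square 9; +1 → 10, wraps to 0, carry into subsquare.
Latitude subsquare d = 3; +1 → 4 = e.

RJ70se00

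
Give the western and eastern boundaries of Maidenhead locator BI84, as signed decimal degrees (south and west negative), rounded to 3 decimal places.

Field B=1, I=8: +1·20° lon, +8·10° lat → SW at lon -160°, lat -10°.
Square 8, 4: +8·2° lon, +4·1° lat → SW at lon -144°, lat -6°.
Cell spans 2° lon × 1° lat.
west -144.000, east -142.000.

-144.000, -142.000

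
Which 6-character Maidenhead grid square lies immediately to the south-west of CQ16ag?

Longitude subsquare a = 0; −1 → -1, wraps to 23 = x, carry into square.
Longitude square 1; −1 → 0.
Latitude subsquare g = 6; −1 → 5 = f.

CQ06xf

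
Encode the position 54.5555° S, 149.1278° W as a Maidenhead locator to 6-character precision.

BD55kk

Shift to the Maidenhead origin (180°W, 90°S): lon 30.8722, lat 35.4445.
Field: 30.8722/20 → 1 → B, 35.4445/10 → 3 → D; chars BD.
Square: 10.8722/2 → 5, 5.4445/1 → 5; chars 55.
Subsquare: 0.8722/0.0833333 → 10 → k, 0.4445/0.0416667 → 10 → k; chars kk.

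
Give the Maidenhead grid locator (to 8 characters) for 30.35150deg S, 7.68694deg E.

Add 180° to longitude and 90° to latitude: 187.68694, 59.64850.
Field: 187.68694/20 → 9 → J, 59.64850/10 → 5 → F; chars JF.
Square: 7.68694/2 → 3, 9.64850/1 → 9; chars 39.
Subsquare: 1.68694/0.0833333 → 20 → u, 0.64850/0.0416667 → 15 → p; chars up.
Extended square: 0.02027/0.00833333 → 2, 0.02350/0.00416667 → 5; chars 25.

JF39up25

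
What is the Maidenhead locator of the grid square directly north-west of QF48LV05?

QF48kv96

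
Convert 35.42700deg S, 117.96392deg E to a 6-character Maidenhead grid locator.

OF84xn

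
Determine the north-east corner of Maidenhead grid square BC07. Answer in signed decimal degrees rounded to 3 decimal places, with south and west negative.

-62.000, -158.000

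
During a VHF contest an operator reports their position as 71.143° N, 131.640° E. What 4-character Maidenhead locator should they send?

PQ51

Add 180° to longitude and 90° to latitude: 311.64, 161.14.
Field: 311.64/20 → 15 → P, 161.14/10 → 16 → Q; chars PQ.
Square: 11.64/2 → 5, 1.14/1 → 1; chars 51.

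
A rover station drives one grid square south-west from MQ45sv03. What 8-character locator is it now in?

MQ45rv92

Longitude extended square 0; −1 → -1, wraps to 9, carry into subsquare.
Longitude subsquare s = 18; −1 → 17 = r.
Latitude extended square 3; −1 → 2.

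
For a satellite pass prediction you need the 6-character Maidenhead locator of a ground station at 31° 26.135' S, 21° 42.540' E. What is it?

KF08un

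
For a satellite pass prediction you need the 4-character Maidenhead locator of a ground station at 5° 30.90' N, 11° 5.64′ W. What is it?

Add 180° to longitude and 90° to latitude: 168.91, 95.52.
Field: lon ⌊168.91/20⌋ = 8 → I; lat ⌊95.52/10⌋ = 9 → J.
Square: lon ⌊8.91/2⌋ = 4; lat ⌊5.52/1⌋ = 5.

IJ45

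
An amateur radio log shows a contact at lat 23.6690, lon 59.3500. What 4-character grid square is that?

LL93

Add 180° to longitude and 90° to latitude: 239.35, 113.67.
Field (20°×10°, letters A–R): 239.35/20 → 11 → L, 113.67/10 → 11 → L; chars LL.
Square (2°×1°, digits 0–9): 19.35/2 → 9, 3.67/1 → 3; chars 93.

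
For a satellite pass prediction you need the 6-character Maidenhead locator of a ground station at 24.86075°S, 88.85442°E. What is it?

NG45kd

Add 180° to longitude and 90° to latitude: 268.8544, 65.1393.
Field: 268.8544/20 → 13 → N, 65.1393/10 → 6 → G; chars NG.
Square: 8.8544/2 → 4, 5.1393/1 → 5; chars 45.
Subsquare: 0.8544/0.0833333 → 10 → k, 0.1393/0.0416667 → 3 → d; chars kd.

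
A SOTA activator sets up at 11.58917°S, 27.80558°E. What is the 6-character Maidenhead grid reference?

Shift to the Maidenhead origin (180°W, 90°S): lon 207.8056, lat 78.4108.
Field (20°×10°, letters A–R): 207.8056/20 → 10 → K, 78.4108/10 → 7 → H; chars KH.
Square (2°×1°, digits 0–9): 7.8056/2 → 3, 8.4108/1 → 8; chars 38.
Subsquare (5′×2.5′, letters a–x): 1.8056/0.0833333 → 21 → v, 0.4108/0.0416667 → 9 → j; chars vj.

KH38vj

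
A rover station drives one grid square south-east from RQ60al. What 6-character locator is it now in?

RQ60bk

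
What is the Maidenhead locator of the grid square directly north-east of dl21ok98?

DL21pk09

Longitude extended square 9; +1 → 10, wraps to 0, carry into subsquare.
Longitude subsquare o = 14; +1 → 15 = p.
Latitude extended square 8; +1 → 9.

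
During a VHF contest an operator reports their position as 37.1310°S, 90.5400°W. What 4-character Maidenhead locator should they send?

EF42

Shift to the Maidenhead origin (180°W, 90°S): lon 89.46, lat 52.87.
Field: 89.46/20 → 4 → E, 52.87/10 → 5 → F; chars EF.
Square: 9.46/2 → 4, 2.87/1 → 2; chars 42.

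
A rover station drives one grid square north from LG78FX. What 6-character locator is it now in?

LG79fa

Latitude subsquare x = 23; +1 → 24, wraps to 0 = a, carry into square.
Latitude square 8; +1 → 9.
The longitude characters are unchanged.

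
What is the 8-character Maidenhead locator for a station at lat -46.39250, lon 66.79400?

ME33jo55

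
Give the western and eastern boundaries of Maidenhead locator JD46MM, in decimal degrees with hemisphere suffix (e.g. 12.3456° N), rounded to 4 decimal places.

9.0000° E, 9.0833° E

Field J=9, D=3: +9·20° lon, +3·10° lat → SW at lon 0°, lat -60°.
Square 4, 6: +4·2° lon, +6·1° lat → SW at lon 8°, lat -54°.
Subsquare m=12, m=12: +12·0.0833333° lon, +12·0.0416667° lat → SW at lon 9°, lat -53.5°.
Cell spans 0.0833333° lon × 0.0416667° lat.
west 9.0000° E, east 9.0833° E.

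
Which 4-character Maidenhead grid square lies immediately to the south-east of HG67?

Longitude square 6; +1 → 7.
Latitude square 7; −1 → 6.

HG76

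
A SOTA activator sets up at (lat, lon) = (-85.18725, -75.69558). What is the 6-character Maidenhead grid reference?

Shift to the Maidenhead origin (180°W, 90°S): lon 104.3044, lat 4.8127.
Field: lon ⌊104.3044/20⌋ = 5 → F; lat ⌊4.8127/10⌋ = 0 → A.
Square: lon ⌊4.3044/2⌋ = 2; lat ⌊4.8127/1⌋ = 4.
Subsquare: lon ⌊0.3044/0.0833333⌋ = 3 → d; lat ⌊0.8127/0.0416667⌋ = 19 → t.

FA24dt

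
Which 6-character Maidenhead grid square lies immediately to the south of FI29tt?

Latitude subsquare t = 19; −1 → 18 = s.
The longitude characters are unchanged.

FI29ts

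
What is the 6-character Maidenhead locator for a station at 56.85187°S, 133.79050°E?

PD63vd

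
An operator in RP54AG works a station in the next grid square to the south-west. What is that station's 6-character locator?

RP44xf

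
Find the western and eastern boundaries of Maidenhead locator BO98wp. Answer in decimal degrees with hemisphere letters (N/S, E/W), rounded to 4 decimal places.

140.1667° W, 140.0833° W

Field B=1, O=14: +1·20° lon, +14·10° lat → SW at lon -160°, lat 50°.
Square 9, 8: +9·2° lon, +8·1° lat → SW at lon -142°, lat 58°.
Subsquare w=22, p=15: +22·0.0833333° lon, +15·0.0416667° lat → SW at lon -140.167°, lat 58.625°.
Cell spans 0.0833333° lon × 0.0416667° lat.
west 140.1667° W, east 140.0833° W.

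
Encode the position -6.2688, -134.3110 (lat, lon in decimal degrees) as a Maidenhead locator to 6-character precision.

CI23ur

Offset from 180°W / 90°S: lon 45.6890°, lat 83.7312°.
Field: lon ⌊45.6890/20⌋ = 2 → C; lat ⌊83.7312/10⌋ = 8 → I.
Square: lon ⌊5.6890/2⌋ = 2; lat ⌊3.7312/1⌋ = 3.
Subsquare: lon ⌊1.6890/0.0833333⌋ = 20 → u; lat ⌊0.7312/0.0416667⌋ = 17 → r.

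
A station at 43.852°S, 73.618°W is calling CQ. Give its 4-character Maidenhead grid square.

FE36

Shift to the Maidenhead origin (180°W, 90°S): lon 106.38, lat 46.15.
Field: lon ⌊106.38/20⌋ = 5 → F; lat ⌊46.15/10⌋ = 4 → E.
Square: lon ⌊6.38/2⌋ = 3; lat ⌊6.15/1⌋ = 6.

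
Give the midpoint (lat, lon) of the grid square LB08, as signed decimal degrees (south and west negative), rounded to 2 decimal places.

-71.50, 41.00

Field L=11, B=1: +11·20° lon, +1·10° lat → SW at lon 40°, lat -80°.
Square 0, 8: +0·2° lon, +8·1° lat → SW at lon 40°, lat -72°.
Cell spans 2° lon × 1° lat. Centre is SW corner plus half of each.
latitude -71.50, longitude 41.00.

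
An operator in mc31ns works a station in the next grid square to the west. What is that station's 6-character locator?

Longitude subsquare n = 13; −1 → 12 = m.
The latitude characters are unchanged.

MC31ms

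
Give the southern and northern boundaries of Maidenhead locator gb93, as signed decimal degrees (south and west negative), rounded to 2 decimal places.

Field G=6, B=1: +6·20° lon, +1·10° lat → SW at lon -60°, lat -80°.
Square 9, 3: +9·2° lon, +3·1° lat → SW at lon -42°, lat -77°.
Cell spans 2° lon × 1° lat.
south -77.00, north -76.00.

-77.00, -76.00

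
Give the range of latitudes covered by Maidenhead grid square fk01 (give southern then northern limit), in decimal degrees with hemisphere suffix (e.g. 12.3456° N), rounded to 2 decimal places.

Field F=5, K=10: +5·20° lon, +10·10° lat → SW at lon -80°, lat 10°.
Square 0, 1: +0·2° lon, +1·1° lat → SW at lon -80°, lat 11°.
Cell spans 2° lon × 1° lat.
south 11.00° N, north 12.00° N.

11.00° N, 12.00° N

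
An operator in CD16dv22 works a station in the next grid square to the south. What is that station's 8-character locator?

Latitude extended square 2; −1 → 1.
The longitude characters are unchanged.

CD16dv21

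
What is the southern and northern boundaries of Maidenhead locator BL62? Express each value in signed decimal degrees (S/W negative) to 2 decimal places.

Field B=1, L=11: +1·20° lon, +11·10° lat → SW at lon -160°, lat 20°.
Square 6, 2: +6·2° lon, +2·1° lat → SW at lon -148°, lat 22°.
Cell spans 2° lon × 1° lat.
south 22.00, north 23.00.

22.00, 23.00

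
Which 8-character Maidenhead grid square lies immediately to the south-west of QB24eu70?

Longitude extended square 7; −1 → 6.
Latitude extended square 0; −1 → -1, wraps to 9, carry into subsquare.
Latitude subsquare u = 20; −1 → 19 = t.

QB24et69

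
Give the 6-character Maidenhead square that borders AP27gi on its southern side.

AP27gh

Latitude subsquare i = 8; −1 → 7 = h.
The longitude characters are unchanged.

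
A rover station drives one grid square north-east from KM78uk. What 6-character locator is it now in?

KM78vl

Longitude subsquare u = 20; +1 → 21 = v.
Latitude subsquare k = 10; +1 → 11 = l.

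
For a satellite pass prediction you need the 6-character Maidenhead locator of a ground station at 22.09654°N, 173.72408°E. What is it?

RL62uc

Shift to the Maidenhead origin (180°W, 90°S): lon 353.7241, lat 112.0965.
Field: lon ⌊353.7241/20⌋ = 17 → R; lat ⌊112.0965/10⌋ = 11 → L.
Square: lon ⌊13.7241/2⌋ = 6; lat ⌊2.0965/1⌋ = 2.
Subsquare: lon ⌊1.7241/0.0833333⌋ = 20 → u; lat ⌊0.0965/0.0416667⌋ = 2 → c.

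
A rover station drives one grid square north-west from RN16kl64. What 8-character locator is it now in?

Longitude extended square 6; −1 → 5.
Latitude extended square 4; +1 → 5.

RN16kl55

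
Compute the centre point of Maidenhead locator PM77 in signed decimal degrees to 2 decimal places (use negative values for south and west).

37.50, 135.00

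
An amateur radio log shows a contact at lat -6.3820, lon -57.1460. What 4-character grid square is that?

GI13

Shift to the Maidenhead origin (180°W, 90°S): lon 122.85, lat 83.62.
Field (20°×10°, letters A–R): 122.85/20 → 6 → G, 83.62/10 → 8 → I; chars GI.
Square (2°×1°, digits 0–9): 2.85/2 → 1, 3.62/1 → 3; chars 13.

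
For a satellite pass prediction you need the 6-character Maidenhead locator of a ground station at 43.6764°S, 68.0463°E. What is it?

Shift to the Maidenhead origin (180°W, 90°S): lon 248.0463, lat 46.3236.
Field: lon ⌊248.0463/20⌋ = 12 → M; lat ⌊46.3236/10⌋ = 4 → E.
Square: lon ⌊8.0463/2⌋ = 4; lat ⌊6.3236/1⌋ = 6.
Subsquare: lon ⌊0.0463/0.0833333⌋ = 0 → a; lat ⌊0.3236/0.0416667⌋ = 7 → h.

ME46ah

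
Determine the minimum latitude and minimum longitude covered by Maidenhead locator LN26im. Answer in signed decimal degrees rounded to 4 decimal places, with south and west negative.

Field L=11, N=13: +11·20° lon, +13·10° lat → SW at lon 40°, lat 40°.
Square 2, 6: +2·2° lon, +6·1° lat → SW at lon 44°, lat 46°.
Subsquare i=8, m=12: +8·0.0833333° lon, +12·0.0416667° lat → SW at lon 44.6667°, lat 46.5°.
latitude 46.5000, longitude 44.6667.

46.5000, 44.6667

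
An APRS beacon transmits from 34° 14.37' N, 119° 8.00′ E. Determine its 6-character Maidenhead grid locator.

OM94nf

Offset from 180°W / 90°S: lon 299.1333°, lat 124.2395°.
Field: lon ⌊299.1333/20⌋ = 14 → O; lat ⌊124.2395/10⌋ = 12 → M.
Square: lon ⌊19.1333/2⌋ = 9; lat ⌊4.2395/1⌋ = 4.
Subsquare: lon ⌊1.1333/0.0833333⌋ = 13 → n; lat ⌊0.2395/0.0416667⌋ = 5 → f.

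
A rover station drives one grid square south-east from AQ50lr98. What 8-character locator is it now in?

AQ50mr07

Longitude extended square 9; +1 → 10, wraps to 0, carry into subsquare.
Longitude subsquare l = 11; +1 → 12 = m.
Latitude extended square 8; −1 → 7.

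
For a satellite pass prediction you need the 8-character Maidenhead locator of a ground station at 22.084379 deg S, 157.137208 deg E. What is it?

QG87nv69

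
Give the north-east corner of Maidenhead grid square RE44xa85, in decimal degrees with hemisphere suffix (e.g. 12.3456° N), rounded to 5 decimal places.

Field R=17, E=4: +17·20° lon, +4·10° lat → SW at lon 160°, lat -50°.
Square 4, 4: +4·2° lon, +4·1° lat → SW at lon 168°, lat -46°.
Subsquare x=23, a=0: +23·0.0833333° lon, +0·0.0416667° lat → SW at lon 169.917°, lat -46°.
Extended square 8, 5: +8·0.00833333° lon, +5·0.00416667° lat → SW at lon 169.983°, lat -45.9792°.
Cell spans 0.00833333° lon × 0.00416667° lat. NE corner is SW corner plus one full cell.
latitude 45.97500° S, longitude 169.99167° E.

45.97500° S, 169.99167° E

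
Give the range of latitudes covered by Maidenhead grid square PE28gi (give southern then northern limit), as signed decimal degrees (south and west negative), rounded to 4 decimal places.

-41.6667, -41.6250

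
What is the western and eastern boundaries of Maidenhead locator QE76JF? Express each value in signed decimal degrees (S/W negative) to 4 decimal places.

154.7500, 154.8333

Field Q=16, E=4: +16·20° lon, +4·10° lat → SW at lon 140°, lat -50°.
Square 7, 6: +7·2° lon, +6·1° lat → SW at lon 154°, lat -44°.
Subsquare j=9, f=5: +9·0.0833333° lon, +5·0.0416667° lat → SW at lon 154.75°, lat -43.7917°.
Cell spans 0.0833333° lon × 0.0416667° lat.
west 154.7500, east 154.8333.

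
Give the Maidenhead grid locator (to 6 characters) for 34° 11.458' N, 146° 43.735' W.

BM64pe

Shift to the Maidenhead origin (180°W, 90°S): lon 33.2711, lat 124.1910.
Field: lon ⌊33.2711/20⌋ = 1 → B; lat ⌊124.1910/10⌋ = 12 → M.
Square: lon ⌊13.2711/2⌋ = 6; lat ⌊4.1910/1⌋ = 4.
Subsquare: lon ⌊1.2711/0.0833333⌋ = 15 → p; lat ⌊0.1910/0.0416667⌋ = 4 → e.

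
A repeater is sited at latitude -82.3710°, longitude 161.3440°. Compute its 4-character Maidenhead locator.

RA07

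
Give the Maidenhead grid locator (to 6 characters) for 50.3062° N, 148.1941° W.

BO50vh

Offset from 180°W / 90°S: lon 31.8059°, lat 140.3062°.
Field: 31.8059/20 → 1 → B, 140.3062/10 → 14 → O; chars BO.
Square: 11.8059/2 → 5, 0.3062/1 → 0; chars 50.
Subsquare: 1.8059/0.0833333 → 21 → v, 0.3062/0.0416667 → 7 → h; chars vh.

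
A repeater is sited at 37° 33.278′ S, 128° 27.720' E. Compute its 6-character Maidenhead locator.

PF42fk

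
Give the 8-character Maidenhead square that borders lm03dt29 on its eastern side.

LM03dt39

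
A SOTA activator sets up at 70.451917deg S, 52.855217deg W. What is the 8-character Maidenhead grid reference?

Add 180° to longitude and 90° to latitude: 127.14478, 19.54808.
Field: lon ⌊127.14478/20⌋ = 6 → G; lat ⌊19.54808/10⌋ = 1 → B.
Square: lon ⌊7.14478/2⌋ = 3; lat ⌊9.54808/1⌋ = 9.
Subsquare: lon ⌊1.14478/0.0833333⌋ = 13 → n; lat ⌊0.54808/0.0416667⌋ = 13 → n.
Extended square: lon ⌊0.06145/0.00833333⌋ = 7; lat ⌊0.00642/0.00416667⌋ = 1.

GB39nn71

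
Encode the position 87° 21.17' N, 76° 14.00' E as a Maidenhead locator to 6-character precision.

MR87ci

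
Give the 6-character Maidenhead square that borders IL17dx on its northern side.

Latitude subsquare x = 23; +1 → 24, wraps to 0 = a, carry into square.
Latitude square 7; +1 → 8.
The longitude characters are unchanged.

IL18da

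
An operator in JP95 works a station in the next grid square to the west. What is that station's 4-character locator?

JP85

Longitude square 9; −1 → 8.
The latitude characters are unchanged.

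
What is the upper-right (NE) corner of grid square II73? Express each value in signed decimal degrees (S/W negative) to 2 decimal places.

-6.00, -4.00

Field I=8, I=8: +8·20° lon, +8·10° lat → SW at lon -20°, lat -10°.
Square 7, 3: +7·2° lon, +3·1° lat → SW at lon -6°, lat -7°.
Cell spans 2° lon × 1° lat. NE corner is SW corner plus one full cell.
latitude -6.00, longitude -4.00.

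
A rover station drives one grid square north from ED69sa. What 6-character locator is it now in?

Latitude subsquare a = 0; +1 → 1 = b.
The longitude characters are unchanged.

ED69sb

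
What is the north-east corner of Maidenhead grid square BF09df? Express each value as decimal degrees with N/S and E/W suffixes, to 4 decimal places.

30.7500° S, 159.6667° W

Field B=1, F=5: +1·20° lon, +5·10° lat → SW at lon -160°, lat -40°.
Square 0, 9: +0·2° lon, +9·1° lat → SW at lon -160°, lat -31°.
Subsquare d=3, f=5: +3·0.0833333° lon, +5·0.0416667° lat → SW at lon -159.75°, lat -30.7917°.
Cell spans 0.0833333° lon × 0.0416667° lat. NE corner is SW corner plus one full cell.
latitude 30.7500° S, longitude 159.6667° W.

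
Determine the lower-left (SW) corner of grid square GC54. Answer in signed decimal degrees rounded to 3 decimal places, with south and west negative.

-66.000, -50.000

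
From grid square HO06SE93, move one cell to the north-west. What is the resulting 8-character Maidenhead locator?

Longitude extended square 9; −1 → 8.
Latitude extended square 3; +1 → 4.

HO06se84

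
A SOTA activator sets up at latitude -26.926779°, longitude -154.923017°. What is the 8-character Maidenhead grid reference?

BG23mb97

Offset from 180°W / 90°S: lon 25.07698°, lat 63.07322°.
Field (20°×10°, letters A–R): lon ⌊25.07698/20⌋ = 1 → B; lat ⌊63.07322/10⌋ = 6 → G.
Square (2°×1°, digits 0–9): lon ⌊5.07698/2⌋ = 2; lat ⌊3.07322/1⌋ = 3.
Subsquare (5′×2.5′, letters a–x): lon ⌊1.07698/0.0833333⌋ = 12 → m; lat ⌊0.07322/0.0416667⌋ = 1 → b.
Extended square (30″×15″, digits 0–9): lon ⌊0.07698/0.00833333⌋ = 9; lat ⌊0.03155/0.00416667⌋ = 7.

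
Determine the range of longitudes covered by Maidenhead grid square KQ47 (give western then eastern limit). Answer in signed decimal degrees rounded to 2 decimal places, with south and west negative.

28.00, 30.00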